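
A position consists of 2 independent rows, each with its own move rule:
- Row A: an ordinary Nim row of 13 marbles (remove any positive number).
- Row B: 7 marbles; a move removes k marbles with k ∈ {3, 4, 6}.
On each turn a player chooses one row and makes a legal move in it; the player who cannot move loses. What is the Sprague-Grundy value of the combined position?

Row A is a plain Nim row of size 13, so its Grundy value is 13.
For row B, compute g(0), g(1), … with moves {3, 4, 6}:
g(0) = mex{} = 0
g(1) = mex{} = 0
g(2) = mex{} = 0
g(3) = mex{0} = 1
g(4) = mex{0} = 1
g(5) = mex{0} = 1
g(6) = mex{0,1} = 2
g(7) = mex{0,1} = 2
So g(7) = 2.
The value of a disjunctive sum is the nim-sum of the parts.
Combined value = 13 XOR 2 = 15.

15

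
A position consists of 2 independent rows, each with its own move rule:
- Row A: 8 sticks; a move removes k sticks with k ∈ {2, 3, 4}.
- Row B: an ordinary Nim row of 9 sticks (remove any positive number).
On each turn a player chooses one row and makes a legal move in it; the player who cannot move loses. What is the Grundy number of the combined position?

Grundy values for row A (subtraction set {2, 3, 4}):
g(0) = mex{} = 0
g(1) = mex{} = 0
g(2) = mex{0} = 1
g(3) = mex{0} = 1
g(4) = mex{0,1} = 2
g(5) = mex{0,1} = 2
g(6) = mex{1,2} = 0
g(7) = mex{1,2} = 0
g(8) = mex{0,2} = 1
So g(8) = 1.
Row B is a plain Nim row of size 9, so its Grundy value is 9.
By the Sprague-Grundy theorem, the Grundy value of a sum of independent games is the XOR of the component values.
Combined value = 1 ⊕ 9 = 8.

8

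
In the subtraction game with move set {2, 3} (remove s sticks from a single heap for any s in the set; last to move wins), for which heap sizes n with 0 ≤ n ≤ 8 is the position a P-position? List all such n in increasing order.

0, 1, 5, 6

Build the Grundy sequence with g(k) = mex{g(k−s) : s ∈ {2, 3}, s ≤ k}:
g(0) = mex{} = 0
g(1) = mex{} = 0
g(2) = mex{0} = 1
g(3) = mex{0} = 1
g(4) = mex{0,1} = 2
g(5) = mex{1} = 0
g(6) = mex{1,2} = 0
g(7) = mex{0,2} = 1
g(8) = mex{0} = 1
The P-positions (g = 0) in 0..8 are 0, 1, 5, 6.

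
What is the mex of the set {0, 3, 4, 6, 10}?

1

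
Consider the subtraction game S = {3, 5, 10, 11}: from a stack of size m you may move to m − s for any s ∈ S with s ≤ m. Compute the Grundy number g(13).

Build the Grundy sequence with g(k) = mex{g(k−s) : s ∈ {3, 5, 10, 11}, s ≤ k}:
g(0) = mex{} = 0
g(1) = mex{} = 0
g(2) = mex{} = 0
g(3) = mex{0} = 1
g(4) = mex{0} = 1
g(5) = mex{0} = 1
g(6) = mex{0,1} = 2
g(7) = mex{0,1} = 2
g(8) = mex{1} = 0
g(9) = mex{1,2} = 0
g(10) = mex{0,1,2} = 3
g(11) = mex{0,2} = 1
g(12) = mex{0,2} = 1
g(13) = mex{0,1,3} = 2
So g(13) = 2.

2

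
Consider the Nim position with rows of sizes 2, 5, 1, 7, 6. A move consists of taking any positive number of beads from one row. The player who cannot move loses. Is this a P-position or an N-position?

Nim-sum: 2 ⊕ 5 ⊕ 1 ⊕ 7 ⊕ 6 = 7.
The nim-sum is 7 ≠ 0, so this is an N-position: the player to move can win.

N-position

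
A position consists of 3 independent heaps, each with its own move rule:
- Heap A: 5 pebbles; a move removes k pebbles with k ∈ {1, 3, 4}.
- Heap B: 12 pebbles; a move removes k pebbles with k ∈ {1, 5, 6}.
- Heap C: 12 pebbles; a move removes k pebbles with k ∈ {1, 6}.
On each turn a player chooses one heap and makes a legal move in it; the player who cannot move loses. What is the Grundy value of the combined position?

3

Grundy values for heap A (subtraction set {1, 3, 4}):
k:     0  1  2  3  4  5
g(k):  0  1  0  1  2  3
So g(5) = 3.
Build the Grundy sequence for heap B with g(k) = mex{g(k−s) : s ∈ {1, 5, 6}, s ≤ k}:
g(0) = mex{} = 0
g(1) = mex{0} = 1
g(2) = mex{1} = 0
g(3) = mex{0} = 1
g(4) = mex{1} = 0
g(5) = mex{0} = 1
g(6) = mex{0,1} = 2
g(7) = mex{0,1,2} = 3
g(8) = mex{0,1,3} = 2
g(9) = mex{0,1,2} = 3
g(10) = mex{0,1,3} = 2
g(11) = mex{1,2} = 0
g(12) = mex{0,2,3} = 1
So g(12) = 1.
Build the Grundy sequence for heap C with g(k) = mex{g(k−s) : s ∈ {1, 6}, s ≤ k}:
g(0) = mex{} = 0
g(1) = mex{0} = 1
g(2) = mex{1} = 0
g(3) = mex{0} = 1
g(4) = mex{1} = 0
g(5) = mex{0} = 1
g(6) = mex{0,1} = 2
g(7) = mex{1,2} = 0
g(8) = mex{0} = 1
g(9) = mex{1} = 0
g(10) = mex{0} = 1
g(11) = mex{1} = 0
g(12) = mex{0,2} = 1
So g(12) = 1.
The value of a disjunctive sum is the nim-sum of the parts.
Combined value = 3 XOR 1 XOR 1 = 3.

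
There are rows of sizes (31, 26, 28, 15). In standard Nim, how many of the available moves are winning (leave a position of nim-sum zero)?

3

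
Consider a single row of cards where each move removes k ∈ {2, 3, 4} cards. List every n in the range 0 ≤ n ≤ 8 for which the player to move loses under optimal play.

0, 1, 6, 7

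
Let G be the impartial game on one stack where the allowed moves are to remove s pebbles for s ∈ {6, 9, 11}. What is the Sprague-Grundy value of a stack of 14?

Build the Grundy sequence with g(k) = mex{g(k−s) : s ∈ {6, 9, 11}, s ≤ k}:
g(0) = mex{} = 0
g(1) = mex{} = 0
g(2) = mex{} = 0
g(3) = mex{} = 0
g(4) = mex{} = 0
g(5) = mex{} = 0
g(6) = mex{0} = 1
g(7) = mex{0} = 1
g(8) = mex{0} = 1
g(9) = mex{0} = 1
g(10) = mex{0} = 1
g(11) = mex{0} = 1
g(12) = mex{0,1} = 2
g(13) = mex{0,1} = 2
g(14) = mex{0,1} = 2
So g(14) = 2.

2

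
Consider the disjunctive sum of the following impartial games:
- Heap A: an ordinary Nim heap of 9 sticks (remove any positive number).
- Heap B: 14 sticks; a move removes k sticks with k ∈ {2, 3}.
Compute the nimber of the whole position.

11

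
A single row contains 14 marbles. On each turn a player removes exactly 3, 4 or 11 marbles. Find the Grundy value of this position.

0

Build the Grundy sequence with g(k) = mex{g(k−s) : s ∈ {3, 4, 11}, s ≤ k}:
g(0) = mex{} = 0
g(1) = mex{} = 0
g(2) = mex{} = 0
g(3) = mex{0} = 1
g(4) = mex{0} = 1
g(5) = mex{0} = 1
g(6) = mex{0,1} = 2
g(7) = mex{1} = 0
g(8) = mex{1} = 0
g(9) = mex{1,2} = 0
g(10) = mex{0,2} = 1
g(11) = mex{0} = 1
g(12) = mex{0} = 1
g(13) = mex{0,1} = 2
g(14) = mex{1} = 0
So g(14) = 0.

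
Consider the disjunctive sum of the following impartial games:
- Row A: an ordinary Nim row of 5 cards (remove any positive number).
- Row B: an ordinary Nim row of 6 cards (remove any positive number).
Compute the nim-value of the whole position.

3

Row A is a plain Nim row of size 5, so its Grundy value is 5.
Row B is a plain Nim row of size 6, so its Grundy value is 6.
By the Sprague-Grundy theorem, the Grundy value of a sum of independent games is the XOR of the component values.
Combined value = 5 XOR 6 = 3.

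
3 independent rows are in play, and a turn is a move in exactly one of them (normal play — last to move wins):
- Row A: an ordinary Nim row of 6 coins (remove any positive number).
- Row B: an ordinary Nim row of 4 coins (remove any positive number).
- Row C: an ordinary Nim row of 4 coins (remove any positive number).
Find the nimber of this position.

6

Row A is a plain Nim row of size 6, so its Grundy value is 6.
Row B is a plain Nim row of size 4, so its Grundy value is 4.
Row C is a plain Nim row of size 4, so its Grundy value is 4.
By the Sprague-Grundy theorem, the Grundy value of a sum of independent games is the XOR of the component values.
Combined value = 6 XOR 4 XOR 4 = 6.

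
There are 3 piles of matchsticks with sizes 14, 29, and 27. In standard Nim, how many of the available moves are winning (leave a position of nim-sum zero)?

3

Nim-sum: 14 ^ 29 ^ 27 = 8.
The overall nim-sum is X = 8. A pile of size p has a winning move iff p XOR X < p (reduce it to p XOR X).
  14: 14 XOR 8 = 6 < 14 — winning move (to 6).
  29: 29 XOR 8 = 21 < 29 — winning move (to 21).
  27: 27 XOR 8 = 19 < 27 — winning move (to 19).
That gives 3 winning moves.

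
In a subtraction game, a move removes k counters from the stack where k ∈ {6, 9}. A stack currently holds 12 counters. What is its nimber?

2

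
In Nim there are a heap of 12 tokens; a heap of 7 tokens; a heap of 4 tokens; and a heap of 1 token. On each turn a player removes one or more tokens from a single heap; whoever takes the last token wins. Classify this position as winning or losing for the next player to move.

In binary:
  1100  (12)
  0111  (7)
  0100  (4)
  0001  (1)
  ----
  1110  (14)
The nim-sum is 14 ≠ 0, so this is an N-position: the player to move can win.

Winning position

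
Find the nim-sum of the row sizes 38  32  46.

40

Nim-sum: 38 ^ 32 ^ 46 = 40.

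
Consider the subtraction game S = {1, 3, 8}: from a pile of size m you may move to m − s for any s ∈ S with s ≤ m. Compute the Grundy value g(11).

0

Grundy values for subtraction set {1, 3, 8}:
g(0) = mex{} = 0
g(1) = mex{0} = 1
g(2) = mex{1} = 0
g(3) = mex{0} = 1
g(4) = mex{1} = 0
g(5) = mex{0} = 1
g(6) = mex{1} = 0
g(7) = mex{0} = 1
g(8) = mex{0,1} = 2
g(9) = mex{0,1,2} = 3
g(10) = mex{0,1,3} = 2
g(11) = mex{1,2} = 0
So g(11) = 0.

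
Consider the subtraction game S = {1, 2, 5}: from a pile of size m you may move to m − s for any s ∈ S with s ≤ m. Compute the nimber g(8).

Compute g(0), g(1), … for moves {1, 2, 5}:
g(0) = mex{} = 0
g(1) = mex{0} = 1
g(2) = mex{0,1} = 2
g(3) = mex{1,2} = 0
g(4) = mex{0,2} = 1
g(5) = mex{0,1} = 2
g(6) = mex{1,2} = 0
g(7) = mex{0,2} = 1
g(8) = mex{0,1} = 2
So g(8) = 2.

2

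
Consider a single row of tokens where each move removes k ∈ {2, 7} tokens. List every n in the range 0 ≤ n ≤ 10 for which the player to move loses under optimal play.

0, 1, 4, 5, 9, 10

Compute g(0), g(1), … for moves {2, 7}:
k:     0  1  2  3  4  5  6  7  8  9 10
g(k):  0  0  1  1  0  0  1  1  2  0  0
The P-positions (g = 0) in 0..10 are 0, 1, 4, 5, 9, 10.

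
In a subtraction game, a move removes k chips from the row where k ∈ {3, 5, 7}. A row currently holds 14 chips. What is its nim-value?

1

Build the Grundy sequence with g(k) = mex{g(k−s) : s ∈ {3, 5, 7}, s ≤ k}:
k:     0  1  2  3  4  5  6  7  8  9 10 11 12 13 14
g(k):  0  0  0  1  1  1  2  2  2  3  0  0  0  1  1
So g(14) = 1.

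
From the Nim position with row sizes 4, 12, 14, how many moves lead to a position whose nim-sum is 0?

Nim-sum: 4 ^ 12 ^ 14 = 6.
The overall nim-sum is X = 6. A row of size p has a winning move iff p XOR X < p (reduce it to p XOR X).
  4: 4 XOR 6 = 2 < 4 — winning move (to 2).
  12: 12 XOR 6 = 10 < 12 — winning move (to 10).
  14: 14 XOR 6 = 8 < 14 — winning move (to 8).
That gives 3 winning moves.

3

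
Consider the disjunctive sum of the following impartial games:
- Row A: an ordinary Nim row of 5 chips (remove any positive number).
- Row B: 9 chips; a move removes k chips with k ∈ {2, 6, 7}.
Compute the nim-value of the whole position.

Row A is a plain Nim row of size 5, so its Grundy value is 5.
For row B, compute g(0), g(1), … with moves {2, 6, 7}:
k:     0  1  2  3  4  5  6  7  8  9
g(k):  0  0  1  1  0  0  1  1  2  0
So g(9) = 0.
The value of a disjunctive sum is the nim-sum of the parts.
Combined value = 5 XOR 0 = 5.

5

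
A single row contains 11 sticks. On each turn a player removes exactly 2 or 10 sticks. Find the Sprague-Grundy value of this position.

Compute g(0), g(1), … for moves {2, 10}:
g(0) = mex{} = 0
g(1) = mex{} = 0
g(2) = mex{0} = 1
g(3) = mex{0} = 1
g(4) = mex{1} = 0
g(5) = mex{1} = 0
g(6) = mex{0} = 1
g(7) = mex{0} = 1
g(8) = mex{1} = 0
g(9) = mex{1} = 0
g(10) = mex{0} = 1
g(11) = mex{0} = 1
So g(11) = 1.

1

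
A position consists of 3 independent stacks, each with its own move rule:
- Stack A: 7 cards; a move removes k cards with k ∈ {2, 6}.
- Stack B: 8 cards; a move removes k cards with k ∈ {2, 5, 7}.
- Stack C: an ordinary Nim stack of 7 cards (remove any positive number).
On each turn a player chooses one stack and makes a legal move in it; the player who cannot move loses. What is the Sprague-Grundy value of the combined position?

Build the Grundy sequence for stack A with g(k) = mex{g(k−s) : s ∈ {2, 6}, s ≤ k}:
k:     0  1  2  3  4  5  6  7
g(k):  0  0  1  1  0  0  1  1
So g(7) = 1.
For stack B, compute g(0), g(1), … with moves {2, 5, 7}:
g(0) = mex{} = 0
g(1) = mex{} = 0
g(2) = mex{0} = 1
g(3) = mex{0} = 1
g(4) = mex{1} = 0
g(5) = mex{0,1} = 2
g(6) = mex{0} = 1
g(7) = mex{0,1,2} = 3
g(8) = mex{0,1} = 2
So g(8) = 2.
Stack C is a plain Nim stack of size 7, so its Grundy value is 7.
By the Sprague-Grundy theorem, the Grundy value of a sum of independent games is the XOR of the component values.
Combined value = 1 XOR 2 XOR 7 = 4.

4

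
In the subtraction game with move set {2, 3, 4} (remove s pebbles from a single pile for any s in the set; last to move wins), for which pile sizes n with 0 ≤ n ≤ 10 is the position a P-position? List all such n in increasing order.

0, 1, 6, 7

Build the Grundy sequence with g(k) = mex{g(k−s) : s ∈ {2, 3, 4}, s ≤ k}:
k:     0  1  2  3  4  5  6  7  8  9 10
g(k):  0  0  1  1  2  2  0  0  1  1  2
The P-positions (g = 0) in 0..10 are 0, 1, 6, 7.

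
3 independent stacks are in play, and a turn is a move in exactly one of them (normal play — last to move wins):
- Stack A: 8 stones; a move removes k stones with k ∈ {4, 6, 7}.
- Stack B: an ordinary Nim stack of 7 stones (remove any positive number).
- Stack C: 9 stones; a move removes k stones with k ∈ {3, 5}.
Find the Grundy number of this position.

For stack A, compute g(0), g(1), … with moves {4, 6, 7}:
k:     0  1  2  3  4  5  6  7  8
g(k):  0  0  0  0  1  1  1  1  2
So g(8) = 2.
Stack B is a plain Nim stack of size 7, so its Grundy value is 7.
Grundy values for stack C (subtraction set {3, 5}):
g(0) = mex{} = 0
g(1) = mex{} = 0
g(2) = mex{} = 0
g(3) = mex{0} = 1
g(4) = mex{0} = 1
g(5) = mex{0} = 1
g(6) = mex{0,1} = 2
g(7) = mex{0,1} = 2
g(8) = mex{1} = 0
g(9) = mex{1,2} = 0
So g(9) = 0.
The value of a disjunctive sum is the nim-sum of the parts.
Combined value = 2 XOR 7 XOR 0 = 5.

5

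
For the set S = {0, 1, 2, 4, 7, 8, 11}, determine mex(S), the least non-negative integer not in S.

3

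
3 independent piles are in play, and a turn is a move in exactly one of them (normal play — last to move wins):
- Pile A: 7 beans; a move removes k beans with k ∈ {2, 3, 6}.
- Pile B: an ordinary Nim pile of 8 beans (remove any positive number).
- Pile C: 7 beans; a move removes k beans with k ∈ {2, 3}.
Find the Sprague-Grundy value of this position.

For pile A, compute g(0), g(1), … with moves {2, 3, 6}:
g(0) = mex{} = 0
g(1) = mex{} = 0
g(2) = mex{0} = 1
g(3) = mex{0} = 1
g(4) = mex{0,1} = 2
g(5) = mex{1} = 0
g(6) = mex{0,1,2} = 3
g(7) = mex{0,2} = 1
So g(7) = 1.
Pile B is a plain Nim pile of size 8, so its Grundy value is 8.
For pile C, compute g(0), g(1), … with moves {2, 3}:
g(0) = mex{} = 0
g(1) = mex{} = 0
g(2) = mex{0} = 1
g(3) = mex{0} = 1
g(4) = mex{0,1} = 2
g(5) = mex{1} = 0
g(6) = mex{1,2} = 0
g(7) = mex{0,2} = 1
So g(7) = 1.
The value of a disjunctive sum is the nim-sum of the parts.
Combined value = 1 ⊕ 8 ⊕ 1 = 8.

8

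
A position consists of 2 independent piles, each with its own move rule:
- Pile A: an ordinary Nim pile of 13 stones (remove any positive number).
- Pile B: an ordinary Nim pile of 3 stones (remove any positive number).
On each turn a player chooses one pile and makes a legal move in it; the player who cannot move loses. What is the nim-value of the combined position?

Pile A is a plain Nim pile of size 13, so its Grundy value is 13.
Pile B is a plain Nim pile of size 3, so its Grundy value is 3.
The value of a disjunctive sum is the nim-sum of the parts.
Combined value = 13 XOR 3 = 14.

14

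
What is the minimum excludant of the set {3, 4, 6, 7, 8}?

0

0 is not in the set, so the mex is 0.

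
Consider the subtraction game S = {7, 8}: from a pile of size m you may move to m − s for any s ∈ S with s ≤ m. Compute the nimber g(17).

0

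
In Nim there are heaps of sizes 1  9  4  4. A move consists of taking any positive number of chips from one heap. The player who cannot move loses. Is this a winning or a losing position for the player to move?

Winning position

Nim-sum: 1 XOR 9 XOR 4 XOR 4 = 8.
The nim-sum is 8 ≠ 0, so this is an N-position: the player to move can win.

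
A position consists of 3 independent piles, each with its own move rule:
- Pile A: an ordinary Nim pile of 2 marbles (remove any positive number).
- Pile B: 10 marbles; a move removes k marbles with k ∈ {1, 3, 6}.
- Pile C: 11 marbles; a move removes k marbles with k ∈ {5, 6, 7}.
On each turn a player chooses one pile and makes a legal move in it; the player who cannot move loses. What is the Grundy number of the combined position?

Pile A is a plain Nim pile of size 2, so its Grundy value is 2.
Grundy values for pile B (subtraction set {1, 3, 6}):
k:     0  1  2  3  4  5  6  7  8  9 10
g(k):  0  1  0  1  0  1  2  3  2  0  1
So g(10) = 1.
Build the Grundy sequence for pile C with g(k) = mex{g(k−s) : s ∈ {5, 6, 7}, s ≤ k}:
k:     0  1  2  3  4  5  6  7  8  9 10 11
g(k):  0  0  0  0  0  1  1  1  1  1  2  2
So g(11) = 2.
By the Sprague-Grundy theorem, the Grundy value of a sum of independent games is the XOR of the component values.
Combined value = 2 XOR 1 XOR 2 = 1.

1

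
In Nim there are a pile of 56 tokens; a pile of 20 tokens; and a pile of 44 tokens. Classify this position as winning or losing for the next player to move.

Losing position

Compute the nim-sum pairwise:
56 ^ 20 = 44
44 ^ 44 = 0
The nim-sum is 0, so this is a P-position: the player to move is in a losing position under optimal play.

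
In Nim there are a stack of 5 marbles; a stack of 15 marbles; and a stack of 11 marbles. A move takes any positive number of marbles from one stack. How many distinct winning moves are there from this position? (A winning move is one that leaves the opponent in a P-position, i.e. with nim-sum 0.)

In binary:
  0101  (5)
  1111  (15)
  1011  (11)
  ----
  0001  (1)
The overall nim-sum is X = 1. A stack of size p has a winning move iff p XOR X < p (reduce it to p XOR X).
  5: 5 XOR 1 = 4 < 5 — winning move (to 4).
  15: 15 XOR 1 = 14 < 15 — winning move (to 14).
  11: 11 XOR 1 = 10 < 11 — winning move (to 10).
That gives 3 winning moves.

3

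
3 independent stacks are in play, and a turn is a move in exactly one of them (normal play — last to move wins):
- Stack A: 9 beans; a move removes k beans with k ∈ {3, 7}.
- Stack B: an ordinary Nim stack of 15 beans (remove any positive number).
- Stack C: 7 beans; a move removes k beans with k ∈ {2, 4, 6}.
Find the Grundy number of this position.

13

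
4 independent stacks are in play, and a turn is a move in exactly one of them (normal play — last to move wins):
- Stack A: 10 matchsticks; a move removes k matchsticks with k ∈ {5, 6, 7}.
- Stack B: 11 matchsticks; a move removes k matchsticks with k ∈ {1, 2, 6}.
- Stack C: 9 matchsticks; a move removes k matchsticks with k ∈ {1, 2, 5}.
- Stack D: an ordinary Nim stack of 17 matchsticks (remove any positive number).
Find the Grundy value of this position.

18

Build the Grundy sequence for stack A with g(k) = mex{g(k−s) : s ∈ {5, 6, 7}, s ≤ k}:
k:     0  1  2  3  4  5  6  7  8  9 10
g(k):  0  0  0  0  0  1  1  1  1  1  2
So g(10) = 2.
For stack B, compute g(0), g(1), … with moves {1, 2, 6}:
g(0) = mex{} = 0
g(1) = mex{0} = 1
g(2) = mex{0,1} = 2
g(3) = mex{1,2} = 0
g(4) = mex{0,2} = 1
g(5) = mex{0,1} = 2
g(6) = mex{0,1,2} = 3
g(7) = mex{1,2,3} = 0
g(8) = mex{0,2,3} = 1
g(9) = mex{0,1} = 2
g(10) = mex{1,2} = 0
g(11) = mex{0,2} = 1
So g(11) = 1.
Grundy values for stack C (subtraction set {1, 2, 5}):
k:     0  1  2  3  4  5  6  7  8  9
g(k):  0  1  2  0  1  2  0  1  2  0
So g(9) = 0.
Stack D is a plain Nim stack of size 17, so its Grundy value is 17.
By the Sprague-Grundy theorem, the Grundy value of a sum of independent games is the XOR of the component values.
Combined value = 2 XOR 1 XOR 0 XOR 17 = 18.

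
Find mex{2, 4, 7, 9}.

0

0 is not in the set, so the mex is 0.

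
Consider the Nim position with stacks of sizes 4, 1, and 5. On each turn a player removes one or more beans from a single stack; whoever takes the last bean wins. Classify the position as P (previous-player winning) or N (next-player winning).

Nim-sum: 4 ⊕ 1 ⊕ 5 = 0.
The nim-sum is 0, so this is a P-position: the player to move is in a losing position under optimal play.

P-position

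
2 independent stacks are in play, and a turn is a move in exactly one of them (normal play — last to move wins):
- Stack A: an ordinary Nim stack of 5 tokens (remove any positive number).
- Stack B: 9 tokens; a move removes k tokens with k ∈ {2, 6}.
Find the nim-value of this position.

Stack A is a plain Nim stack of size 5, so its Grundy value is 5.
Grundy values for stack B (subtraction set {2, 6}):
g(0) = mex{} = 0
g(1) = mex{} = 0
g(2) = mex{0} = 1
g(3) = mex{0} = 1
g(4) = mex{1} = 0
g(5) = mex{1} = 0
g(6) = mex{0} = 1
g(7) = mex{0} = 1
g(8) = mex{1} = 0
g(9) = mex{1} = 0
So g(9) = 0.
The value of a disjunctive sum is the nim-sum of the parts.
Combined value = 5 XOR 0 = 5.

5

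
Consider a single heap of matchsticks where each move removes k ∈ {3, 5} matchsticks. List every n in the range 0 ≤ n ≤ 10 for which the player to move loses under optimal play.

Grundy values for subtraction set {3, 5}:
g(0) = mex{} = 0
g(1) = mex{} = 0
g(2) = mex{} = 0
g(3) = mex{0} = 1
g(4) = mex{0} = 1
g(5) = mex{0} = 1
g(6) = mex{0,1} = 2
g(7) = mex{0,1} = 2
g(8) = mex{1} = 0
g(9) = mex{1,2} = 0
g(10) = mex{1,2} = 0
The P-positions (g = 0) in 0..10 are 0, 1, 2, 8, 9, 10.

0, 1, 2, 8, 9, 10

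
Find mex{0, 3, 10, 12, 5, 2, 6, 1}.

The values 0, 1, 2, 3 are all present; 4 is the first non-negative integer missing from the set.

4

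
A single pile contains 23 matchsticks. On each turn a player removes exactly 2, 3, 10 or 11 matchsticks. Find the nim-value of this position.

2

Build the Grundy sequence with g(k) = mex{g(k−s) : s ∈ {2, 3, 10, 11}, s ≤ k}:
k:     0  1  2  3  4  5  6  7  8  9 10 11 12 13 14 15 16 17 18 19 20 21 22 23
g(k):  0  0  1  1  2  0  0  1  1  2  2  3  3  0  0  1  1  2  0  0  1  1  2  2
So g(23) = 2.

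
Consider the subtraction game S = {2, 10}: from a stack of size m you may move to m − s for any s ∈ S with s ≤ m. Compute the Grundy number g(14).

Grundy values for subtraction set {2, 10}:
k:     0  1  2  3  4  5  6  7  8  9 10 11 12 13 14
g(k):  0  0  1  1  0  0  1  1  0  0  1  1  0  0  1
So g(14) = 1.

1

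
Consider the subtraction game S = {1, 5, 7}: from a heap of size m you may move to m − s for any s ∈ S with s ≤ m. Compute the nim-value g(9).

1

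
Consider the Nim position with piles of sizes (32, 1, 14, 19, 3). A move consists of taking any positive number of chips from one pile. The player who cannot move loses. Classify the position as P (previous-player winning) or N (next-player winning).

N-position

Compute the nim-sum pairwise:
32 XOR 1 = 33
33 XOR 14 = 47
47 XOR 19 = 60
60 XOR 3 = 63
The nim-sum is 63 ≠ 0, so this is an N-position: the player to move can win.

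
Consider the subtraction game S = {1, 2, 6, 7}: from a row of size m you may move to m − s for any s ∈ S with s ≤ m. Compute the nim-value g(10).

2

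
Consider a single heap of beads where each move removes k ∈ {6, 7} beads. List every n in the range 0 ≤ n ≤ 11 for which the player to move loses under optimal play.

0, 1, 2, 3, 4, 5

Grundy values for subtraction set {6, 7}:
g(0) = mex{} = 0
g(1) = mex{} = 0
g(2) = mex{} = 0
g(3) = mex{} = 0
g(4) = mex{} = 0
g(5) = mex{} = 0
g(6) = mex{0} = 1
g(7) = mex{0} = 1
g(8) = mex{0} = 1
g(9) = mex{0} = 1
g(10) = mex{0} = 1
g(11) = mex{0} = 1
The P-positions (g = 0) in 0..11 are 0, 1, 2, 3, 4, 5.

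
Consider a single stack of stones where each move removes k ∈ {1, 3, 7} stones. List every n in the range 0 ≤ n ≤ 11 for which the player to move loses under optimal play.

0, 2, 4, 6, 8, 10

Build the Grundy sequence with g(k) = mex{g(k−s) : s ∈ {1, 3, 7}, s ≤ k}:
g(0) = mex{} = 0
g(1) = mex{0} = 1
g(2) = mex{1} = 0
g(3) = mex{0} = 1
g(4) = mex{1} = 0
g(5) = mex{0} = 1
g(6) = mex{1} = 0
g(7) = mex{0} = 1
g(8) = mex{1} = 0
g(9) = mex{0} = 1
g(10) = mex{1} = 0
g(11) = mex{0} = 1
The P-positions (g = 0) in 0..11 are 0, 2, 4, 6, 8, 10.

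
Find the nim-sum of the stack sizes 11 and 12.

Compute the nim-sum pairwise:
11 ⊕ 12 = 7

7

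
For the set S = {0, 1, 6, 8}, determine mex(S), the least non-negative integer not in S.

2

The values 0, 1 are all present; 2 is the first non-negative integer missing from the set.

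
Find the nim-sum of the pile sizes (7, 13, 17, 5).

In binary:
  00111  (7)
  01101  (13)
  10001  (17)
  00101  (5)
  -----
  11110  (30)

30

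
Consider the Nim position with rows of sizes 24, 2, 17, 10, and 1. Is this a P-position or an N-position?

In binary:
  11000  (24)
  00010  (2)
  10001  (17)
  01010  (10)
  00001  (1)
  -----
  00000  (0)
The nim-sum is 0, so this is a P-position: the player to move is in a losing position under optimal play.

P-position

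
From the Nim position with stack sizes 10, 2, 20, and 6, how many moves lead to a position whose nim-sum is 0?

1

Compute the nim-sum pairwise:
10 ⊕ 2 = 8
8 ⊕ 20 = 28
28 ⊕ 6 = 26
The overall nim-sum is X = 26. A stack of size p has a winning move iff p XOR X < p (reduce it to p XOR X).
  10: 10 XOR 26 = 16 ≥ 10 — no move.
  2: 2 XOR 26 = 24 ≥ 2 — no move.
  20: 20 XOR 26 = 14 < 20 — winning move (to 14).
  6: 6 XOR 26 = 28 ≥ 6 — no move.
That gives 1 winning move.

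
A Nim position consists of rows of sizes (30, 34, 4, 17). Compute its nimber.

41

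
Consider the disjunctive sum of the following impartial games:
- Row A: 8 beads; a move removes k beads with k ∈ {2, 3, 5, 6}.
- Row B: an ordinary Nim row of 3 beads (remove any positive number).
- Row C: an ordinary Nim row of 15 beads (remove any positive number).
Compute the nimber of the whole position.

Build the Grundy sequence for row A with g(k) = mex{g(k−s) : s ∈ {2, 3, 5, 6}, s ≤ k}:
k:     0  1  2  3  4  5  6  7  8
g(k):  0  0  1  1  2  2  3  3  0
So g(8) = 0.
Row B is a plain Nim row of size 3, so its Grundy value is 3.
Row C is a plain Nim row of size 15, so its Grundy value is 15.
The value of a disjunctive sum is the nim-sum of the parts.
Combined value = 0 XOR 3 XOR 15 = 12.

12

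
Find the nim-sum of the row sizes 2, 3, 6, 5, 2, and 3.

3

Compute the nim-sum pairwise:
2 ⊕ 3 = 1
1 ⊕ 6 = 7
7 ⊕ 5 = 2
2 ⊕ 2 = 0
0 ⊕ 3 = 3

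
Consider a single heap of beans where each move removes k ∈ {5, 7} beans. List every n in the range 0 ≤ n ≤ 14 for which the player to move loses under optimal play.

0, 1, 2, 3, 4, 12, 13, 14

Build the Grundy sequence with g(k) = mex{g(k−s) : s ∈ {5, 7}, s ≤ k}:
k:     0  1  2  3  4  5  6  7  8  9 10 11 12 13 14
g(k):  0  0  0  0  0  1  1  1  1  1  2  2  0  0  0
The P-positions (g = 0) in 0..14 are 0, 1, 2, 3, 4, 12, 13, 14.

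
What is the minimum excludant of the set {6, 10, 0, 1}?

2

The values 0, 1 are all present; 2 is the first non-negative integer missing from the set.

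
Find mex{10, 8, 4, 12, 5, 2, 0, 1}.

3

The values 0, 1, 2 are all present; 3 is the first non-negative integer missing from the set.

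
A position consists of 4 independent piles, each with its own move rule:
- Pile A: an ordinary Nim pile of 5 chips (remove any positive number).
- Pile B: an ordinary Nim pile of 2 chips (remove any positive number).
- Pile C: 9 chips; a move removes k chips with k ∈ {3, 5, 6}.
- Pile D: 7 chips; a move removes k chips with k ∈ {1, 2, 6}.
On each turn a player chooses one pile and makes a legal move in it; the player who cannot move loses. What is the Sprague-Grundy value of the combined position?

Pile A is a plain Nim pile of size 5, so its Grundy value is 5.
Pile B is a plain Nim pile of size 2, so its Grundy value is 2.
For pile C, compute g(0), g(1), … with moves {3, 5, 6}:
g(0) = mex{} = 0
g(1) = mex{} = 0
g(2) = mex{} = 0
g(3) = mex{0} = 1
g(4) = mex{0} = 1
g(5) = mex{0} = 1
g(6) = mex{0,1} = 2
g(7) = mex{0,1} = 2
g(8) = mex{0,1} = 2
g(9) = mex{1,2} = 0
So g(9) = 0.
Grundy values for pile D (subtraction set {1, 2, 6}):
k:     0  1  2  3  4  5  6  7
g(k):  0  1  2  0  1  2  3  0
So g(7) = 0.
The value of a disjunctive sum is the nim-sum of the parts.
Combined value = 5 XOR 2 XOR 0 XOR 0 = 7.

7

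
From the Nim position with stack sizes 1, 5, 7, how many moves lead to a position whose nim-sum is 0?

1

Bitwise XOR of the heap sizes:
  001  (1)
  101  (5)
  111  (7)
  ---
  011  (3)
The overall nim-sum is X = 3. A stack of size p has a winning move iff p XOR X < p (reduce it to p XOR X).
  1: 1 XOR 3 = 2 ≥ 1 — no move.
  5: 5 XOR 3 = 6 ≥ 5 — no move.
  7: 7 XOR 3 = 4 < 7 — winning move (to 4).
That gives 1 winning move.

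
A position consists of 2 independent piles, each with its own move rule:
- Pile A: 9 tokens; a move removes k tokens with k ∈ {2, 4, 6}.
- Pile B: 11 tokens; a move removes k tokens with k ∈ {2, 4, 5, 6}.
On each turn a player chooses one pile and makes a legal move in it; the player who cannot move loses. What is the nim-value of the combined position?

Grundy values for pile A (subtraction set {2, 4, 6}):
k:     0  1  2  3  4  5  6  7  8  9
g(k):  0  0  1  1  2  2  3  3  0  0
So g(9) = 0.
Build the Grundy sequence for pile B with g(k) = mex{g(k−s) : s ∈ {2, 4, 5, 6}, s ≤ k}:
k:     0  1  2  3  4  5  6  7  8  9 10 11
g(k):  0  0  1  1  2  2  3  3  0  0  1  1
So g(11) = 1.
The value of a disjunctive sum is the nim-sum of the parts.
Combined value = 0 XOR 1 = 1.

1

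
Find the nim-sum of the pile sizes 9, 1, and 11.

3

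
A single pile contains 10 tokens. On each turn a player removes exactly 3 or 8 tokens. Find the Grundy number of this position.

1

Grundy values for subtraction set {3, 8}:
k:     0  1  2  3  4  5  6  7  8  9 10
g(k):  0  0  0  1  1  1  0  0  2  1  1
So g(10) = 1.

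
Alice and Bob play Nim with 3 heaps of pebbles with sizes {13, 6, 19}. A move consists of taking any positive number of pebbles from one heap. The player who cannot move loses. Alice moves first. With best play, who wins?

Alice wins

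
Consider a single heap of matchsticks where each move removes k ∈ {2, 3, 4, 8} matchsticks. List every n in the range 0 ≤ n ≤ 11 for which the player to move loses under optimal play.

0, 1, 6, 7

Compute g(0), g(1), … for moves {2, 3, 4, 8}:
g(0) = mex{} = 0
g(1) = mex{} = 0
g(2) = mex{0} = 1
g(3) = mex{0} = 1
g(4) = mex{0,1} = 2
g(5) = mex{0,1} = 2
g(6) = mex{1,2} = 0
g(7) = mex{1,2} = 0
g(8) = mex{0,2} = 1
g(9) = mex{0,2} = 1
g(10) = mex{0,1} = 2
g(11) = mex{0,1} = 2
The P-positions (g = 0) in 0..11 are 0, 1, 6, 7.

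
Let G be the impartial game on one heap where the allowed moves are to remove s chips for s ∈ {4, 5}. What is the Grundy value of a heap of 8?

2

Compute g(0), g(1), … for moves {4, 5}:
k:     0  1  2  3  4  5  6  7  8
g(k):  0  0  0  0  1  1  1  1  2
So g(8) = 2.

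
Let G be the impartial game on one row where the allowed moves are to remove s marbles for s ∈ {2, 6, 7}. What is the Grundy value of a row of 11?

1

Build the Grundy sequence with g(k) = mex{g(k−s) : s ∈ {2, 6, 7}, s ≤ k}:
g(0) = mex{} = 0
g(1) = mex{} = 0
g(2) = mex{0} = 1
g(3) = mex{0} = 1
g(4) = mex{1} = 0
g(5) = mex{1} = 0
g(6) = mex{0} = 1
g(7) = mex{0} = 1
g(8) = mex{0,1} = 2
g(9) = mex{1} = 0
g(10) = mex{0,1,2} = 3
g(11) = mex{0} = 1
So g(11) = 1.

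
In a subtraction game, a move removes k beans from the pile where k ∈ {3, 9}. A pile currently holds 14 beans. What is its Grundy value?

0

Compute g(0), g(1), … for moves {3, 9}:
k:     0  1  2  3  4  5  6  7  8  9 10 11 12 13 14
g(k):  0  0  0  1  1  1  0  0  0  1  1  1  0  0  0
So g(14) = 0.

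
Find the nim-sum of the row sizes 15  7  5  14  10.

9

Nim-sum: 15 ^ 7 ^ 5 ^ 14 ^ 10 = 9.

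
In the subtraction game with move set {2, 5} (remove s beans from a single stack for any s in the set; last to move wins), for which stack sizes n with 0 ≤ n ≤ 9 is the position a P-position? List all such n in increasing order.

0, 1, 4, 7, 8

Compute g(0), g(1), … for moves {2, 5}:
k:     0  1  2  3  4  5  6  7  8  9
g(k):  0  0  1  1  0  2  1  0  0  1
The P-positions (g = 0) in 0..9 are 0, 1, 4, 7, 8.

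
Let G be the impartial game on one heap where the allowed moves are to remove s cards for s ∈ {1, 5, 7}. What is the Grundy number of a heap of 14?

Compute g(0), g(1), … for moves {1, 5, 7}:
g(0) = mex{} = 0
g(1) = mex{0} = 1
g(2) = mex{1} = 0
g(3) = mex{0} = 1
g(4) = mex{1} = 0
g(5) = mex{0} = 1
g(6) = mex{1} = 0
g(7) = mex{0} = 1
g(8) = mex{1} = 0
g(9) = mex{0} = 1
g(10) = mex{1} = 0
g(11) = mex{0} = 1
g(12) = mex{1} = 0
g(13) = mex{0} = 1
g(14) = mex{1} = 0
So g(14) = 0.

0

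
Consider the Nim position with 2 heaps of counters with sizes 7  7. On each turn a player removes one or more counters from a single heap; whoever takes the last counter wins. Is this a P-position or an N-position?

P-position

Nim-sum: 7 XOR 7 = 0.
The nim-sum is 0, so this is a P-position: the player to move is in a losing position under optimal play.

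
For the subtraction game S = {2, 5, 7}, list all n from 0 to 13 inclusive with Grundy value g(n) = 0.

0, 1, 4, 10, 13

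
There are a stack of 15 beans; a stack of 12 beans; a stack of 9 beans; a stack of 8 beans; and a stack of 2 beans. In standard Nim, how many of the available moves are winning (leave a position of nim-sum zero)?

0

Nim-sum: 15 XOR 12 XOR 9 XOR 8 XOR 2 = 0.
The nim-sum is already 0, so every move leaves a nonzero nim-sum — there are no winning moves.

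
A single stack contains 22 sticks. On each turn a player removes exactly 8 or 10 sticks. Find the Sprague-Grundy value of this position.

0

Compute g(0), g(1), … for moves {8, 10}:
k:     0  1  2  3  4  5  6  7  8  9 10 11 12 13 14 15 16 17 18 19 20 21 22
g(k):  0  0  0  0  0  0  0  0  1  1  1  1  1  1  1  1  2  2  0  0  0  0  0
So g(22) = 0.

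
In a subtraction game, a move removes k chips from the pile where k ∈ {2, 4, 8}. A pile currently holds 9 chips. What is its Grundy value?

Build the Grundy sequence with g(k) = mex{g(k−s) : s ∈ {2, 4, 8}, s ≤ k}:
k:     0  1  2  3  4  5  6  7  8  9
g(k):  0  0  1  1  2  2  0  0  1  1
So g(9) = 1.

1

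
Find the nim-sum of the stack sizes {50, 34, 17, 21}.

20

Nim-sum: 50 ⊕ 34 ⊕ 17 ⊕ 21 = 20.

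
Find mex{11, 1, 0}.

2

The values 0, 1 are all present; 2 is the first non-negative integer missing from the set.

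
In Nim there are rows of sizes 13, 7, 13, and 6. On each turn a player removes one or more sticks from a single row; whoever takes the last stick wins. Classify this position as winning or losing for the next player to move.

Winning position

Nim-sum: 13 ⊕ 7 ⊕ 13 ⊕ 6 = 1.
The nim-sum is 1 ≠ 0, so this is an N-position: the player to move can win.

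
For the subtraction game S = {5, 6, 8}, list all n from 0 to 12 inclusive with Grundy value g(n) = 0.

0, 1, 2, 3, 4

Compute g(0), g(1), … for moves {5, 6, 8}:
k:     0  1  2  3  4  5  6  7  8  9 10 11 12
g(k):  0  0  0  0  0  1  1  1  1  1  2  2  2
The P-positions (g = 0) in 0..12 are 0, 1, 2, 3, 4.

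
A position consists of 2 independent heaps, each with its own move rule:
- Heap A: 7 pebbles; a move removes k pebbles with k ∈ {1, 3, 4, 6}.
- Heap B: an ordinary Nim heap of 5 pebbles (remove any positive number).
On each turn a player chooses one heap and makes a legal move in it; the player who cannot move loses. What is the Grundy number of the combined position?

5

Grundy values for heap A (subtraction set {1, 3, 4, 6}):
k:     0  1  2  3  4  5  6  7
g(k):  0  1  0  1  2  3  2  0
So g(7) = 0.
Heap B is a plain Nim heap of size 5, so its Grundy value is 5.
The value of a disjunctive sum is the nim-sum of the parts.
Combined value = 0 XOR 5 = 5.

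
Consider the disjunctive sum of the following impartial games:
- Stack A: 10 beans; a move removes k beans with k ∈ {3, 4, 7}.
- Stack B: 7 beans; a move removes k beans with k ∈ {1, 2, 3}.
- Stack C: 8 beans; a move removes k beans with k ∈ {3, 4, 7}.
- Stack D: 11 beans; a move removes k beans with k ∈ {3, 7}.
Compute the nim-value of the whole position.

1

Build the Grundy sequence for stack A with g(k) = mex{g(k−s) : s ∈ {3, 4, 7}, s ≤ k}:
k:     0  1  2  3  4  5  6  7  8  9 10
g(k):  0  0  0  1  1  1  2  2  2  3  0
So g(10) = 0.
For stack B, compute g(0), g(1), … with moves {1, 2, 3}:
k:     0  1  2  3  4  5  6  7
g(k):  0  1  2  3  0  1  2  3
So g(7) = 3.
Build the Grundy sequence for stack C with g(k) = mex{g(k−s) : s ∈ {3, 4, 7}, s ≤ k}:
g(0) = mex{} = 0
g(1) = mex{} = 0
g(2) = mex{} = 0
g(3) = mex{0} = 1
g(4) = mex{0} = 1
g(5) = mex{0} = 1
g(6) = mex{0,1} = 2
g(7) = mex{0,1} = 2
g(8) = mex{0,1} = 2
So g(8) = 2.
For stack D, compute g(0), g(1), … with moves {3, 7}:
k:     0  1  2  3  4  5  6  7  8  9 10 11
g(k):  0  0  0  1  1  1  0  2  2  1  0  0
So g(11) = 0.
By the Sprague-Grundy theorem, the Grundy value of a sum of independent games is the XOR of the component values.
Combined value = 0 XOR 3 XOR 2 XOR 0 = 1.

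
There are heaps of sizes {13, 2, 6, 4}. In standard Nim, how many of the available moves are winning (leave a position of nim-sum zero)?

1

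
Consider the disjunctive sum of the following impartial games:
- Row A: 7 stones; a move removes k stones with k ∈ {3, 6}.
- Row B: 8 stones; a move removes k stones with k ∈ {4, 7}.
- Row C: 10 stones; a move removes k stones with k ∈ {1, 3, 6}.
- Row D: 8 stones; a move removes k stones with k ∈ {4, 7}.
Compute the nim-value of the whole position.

3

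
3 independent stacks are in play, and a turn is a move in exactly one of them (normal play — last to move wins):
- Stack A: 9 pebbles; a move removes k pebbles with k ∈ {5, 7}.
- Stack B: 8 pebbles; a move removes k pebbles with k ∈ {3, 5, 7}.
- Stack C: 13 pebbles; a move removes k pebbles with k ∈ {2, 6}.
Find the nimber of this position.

3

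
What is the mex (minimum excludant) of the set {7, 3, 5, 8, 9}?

0 is not in the set, so the mex is 0.

0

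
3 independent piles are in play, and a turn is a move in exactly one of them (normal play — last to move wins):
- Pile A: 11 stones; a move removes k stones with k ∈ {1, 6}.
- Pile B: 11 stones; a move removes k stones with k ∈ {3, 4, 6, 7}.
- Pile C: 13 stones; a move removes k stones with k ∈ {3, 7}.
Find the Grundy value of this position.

1

Build the Grundy sequence for pile A with g(k) = mex{g(k−s) : s ∈ {1, 6}, s ≤ k}:
k:     0  1  2  3  4  5  6  7  8  9 10 11
g(k):  0  1  0  1  0  1  2  0  1  0  1  0
So g(11) = 0.
For pile B, compute g(0), g(1), … with moves {3, 4, 6, 7}:
g(0) = mex{} = 0
g(1) = mex{} = 0
g(2) = mex{} = 0
g(3) = mex{0} = 1
g(4) = mex{0} = 1
g(5) = mex{0} = 1
g(6) = mex{0,1} = 2
g(7) = mex{0,1} = 2
g(8) = mex{0,1} = 2
g(9) = mex{0,1,2} = 3
g(10) = mex{1,2} = 0
g(11) = mex{1,2} = 0
So g(11) = 0.
Build the Grundy sequence for pile C with g(k) = mex{g(k−s) : s ∈ {3, 7}, s ≤ k}:
k:     0  1  2  3  4  5  6  7  8  9 10 11 12 13
g(k):  0  0  0  1  1  1  0  2  2  1  0  0  0  1
So g(13) = 1.
By the Sprague-Grundy theorem, the Grundy value of a sum of independent games is the XOR of the component values.
Combined value = 0 ⊕ 0 ⊕ 1 = 1.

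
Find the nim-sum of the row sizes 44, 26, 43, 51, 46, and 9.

Bitwise XOR of the heap sizes:
  101100  (44)
  011010  (26)
  101011  (43)
  110011  (51)
  101110  (46)
  001001  (9)
  ------
  001001  (9)

9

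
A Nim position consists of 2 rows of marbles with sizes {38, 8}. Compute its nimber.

Nim-sum: 38 XOR 8 = 46.

46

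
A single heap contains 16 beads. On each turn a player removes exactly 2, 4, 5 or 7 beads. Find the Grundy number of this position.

Compute g(0), g(1), … for moves {2, 4, 5, 7}:
k:     0  1  2  3  4  5  6  7  8  9 10 11 12 13 14 15 16
g(k):  0  0  1  1  2  2  3  3  4  0  0  1  1  2  2  3  3
So g(16) = 3.

3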